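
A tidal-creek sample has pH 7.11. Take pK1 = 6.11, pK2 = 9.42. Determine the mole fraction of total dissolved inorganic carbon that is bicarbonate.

α₁ = 0.905

α₁ = 1 / (1 + [H⁺]/K1 + K2/[H⁺]) = 1 / (1 + 10^-1.00 + 10^-2.31)
   = 1 / (1 + 0.10000 + 0.0048978) = 1/1.1049 = 0.9051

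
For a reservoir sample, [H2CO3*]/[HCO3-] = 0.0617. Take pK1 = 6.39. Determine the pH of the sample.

pH = 7.60

From K1 = [H⁺][HCO3-]/[H2CO3*]:  pH = pK1 − log₁₀([H2CO3*]/[HCO3-])
log₁₀(0.0617) = -1.210
pH = 6.39 − (-1.210) = 7.60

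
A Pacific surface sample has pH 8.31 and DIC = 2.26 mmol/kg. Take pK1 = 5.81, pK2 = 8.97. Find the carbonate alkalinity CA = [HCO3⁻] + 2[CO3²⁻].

CA = 2.66 mmol/kg

CA = [HCO3⁻] + 2[CO3²⁻] = (α₁ + 2α₂)·DIC
At pH 8.31: [H⁺]/K1 = 10^-2.50 = 0.0031623, K2/[H⁺] = 10^-0.66 = 0.21878
α₁ = 1/(1 + 0.0031623 + 0.21878) = 1/1.2219 = 0.8184; α₂ = α₁·K2/[H⁺] = 0.1790
α₁ + 2α₂ = 1.1765
CA = 1.1765 × 2.26 = 2.66 mmol/kg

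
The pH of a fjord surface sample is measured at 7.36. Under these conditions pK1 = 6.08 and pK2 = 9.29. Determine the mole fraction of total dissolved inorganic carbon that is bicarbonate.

α₁ = 0.940

α₁ = 1 / (1 + [H⁺]/K1 + K2/[H⁺]) = 1 / (1 + 10^-1.28 + 10^-1.93)
   = 1 / (1 + 0.052481 + 0.011749) = 1/1.0642 = 0.9396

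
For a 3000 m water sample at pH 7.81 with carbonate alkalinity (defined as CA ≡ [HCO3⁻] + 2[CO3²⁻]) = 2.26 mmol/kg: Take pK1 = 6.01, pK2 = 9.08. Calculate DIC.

CA = [HCO3⁻] + 2[CO3²⁻] = (α₁ + 2α₂)·DIC
At pH 7.81: [H⁺]/K1 = 10^-1.80 = 0.015849, K2/[H⁺] = 10^-1.27 = 0.053703
α₁ = 1/(1 + 0.015849 + 0.053703) = 1/1.0696 = 0.9350; α₂ = α₁·K2/[H⁺] = 0.05021
α₁ + 2α₂ = 1.0354
DIC = CA / (α₁ + 2α₂) = 2.26 / 1.0354 = 2.18 mmol/kg

DIC = 2.18 mmol/kg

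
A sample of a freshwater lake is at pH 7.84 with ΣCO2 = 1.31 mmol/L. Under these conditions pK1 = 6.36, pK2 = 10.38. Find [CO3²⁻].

α₂ = 1 / (1 + [H⁺]/K2 + [H⁺]²/(K1K2)) = 1 / (1 + 10^+2.54 + 10^+1.06)
   = 1 / (1 + 346.74 + 11.482) = 1/359.22 = 0.002784
[CO3²⁻] = α₂ × DIC = 0.002784 × 1.31 = 0.00365 mmol/L = 3.65 μmol/L

[CO3²⁻] = 3.65 μmol/L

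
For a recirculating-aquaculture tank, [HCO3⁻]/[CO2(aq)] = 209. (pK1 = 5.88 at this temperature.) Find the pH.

pH = 8.20

From K1 = [H⁺][HCO3⁻]/[CO2(aq)]:  pH = pK1 + log₁₀([HCO3⁻]/[CO2(aq)])
log₁₀(209) = +2.320
pH = 5.88 + (+2.320) = 8.20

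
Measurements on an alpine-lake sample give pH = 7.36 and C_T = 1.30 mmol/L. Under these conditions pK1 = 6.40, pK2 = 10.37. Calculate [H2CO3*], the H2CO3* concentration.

[CO2*] = 0.128 mmol/L

α₀ = 1 / (1 + K1/[H⁺] + K1K2/[H⁺]²) = 1 / (1 + 10^+0.96 + 10^-2.05)
   = 1 / (1 + 9.1201 + 0.0089125) = 1/10.129 = 0.09873
[CO2*] = α₀ × DIC = 0.09873 × 1.30 = 0.128 mmol/L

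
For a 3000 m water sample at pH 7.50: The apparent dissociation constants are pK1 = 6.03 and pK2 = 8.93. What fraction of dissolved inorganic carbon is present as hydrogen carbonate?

α₁ = 1 / (1 + [H⁺]/K1 + K2/[H⁺]) = 1 / (1 + 10^-1.47 + 10^-1.43)
   = 1 / (1 + 0.033884 + 0.037154) = 1/1.0710 = 0.9337

α₁ = 0.934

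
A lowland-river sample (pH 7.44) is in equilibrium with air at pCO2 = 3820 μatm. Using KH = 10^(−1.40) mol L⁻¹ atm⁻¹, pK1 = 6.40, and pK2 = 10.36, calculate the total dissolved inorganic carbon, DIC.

[CO2*] = KH · pCO2 = 10^(−1.40) × 3820×10^-6 = 1.521×10^-4 mol/L
α₀ = 1/(1 + K1/[H⁺] + K1K2/[H⁺]²) = 1/(1 + 10^+1.04 + 10^-1.88) = 0.08349
DIC = [CO2*]/α₀ = 1.521×10^-4 / 0.08349 = 1.82 mmol/L

DIC = 1.82 mmol/L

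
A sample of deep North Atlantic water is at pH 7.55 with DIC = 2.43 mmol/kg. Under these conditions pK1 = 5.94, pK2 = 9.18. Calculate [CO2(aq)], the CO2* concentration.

α₀ = 1 / (1 + K1/[H⁺] + K1K2/[H⁺]²) = 1 / (1 + 10^+1.61 + 10^-0.02)
   = 1 / (1 + 40.738 + 0.95499) = 1/42.693 = 0.02342
[CO2*] = α₀ × DIC = 0.02342 × 2.43 = 0.0569 mmol/kg

[CO2*] = 0.0569 mmol/kg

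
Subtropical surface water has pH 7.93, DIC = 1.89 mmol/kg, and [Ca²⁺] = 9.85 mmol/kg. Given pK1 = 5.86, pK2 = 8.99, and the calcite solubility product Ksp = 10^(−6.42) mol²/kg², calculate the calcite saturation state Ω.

Ω = 3.89

α₂ = 1 / (1 + [H⁺]/K2 + [H⁺]²/(K1K2)) = 1 / (1 + 10^+1.06 + 10^-1.01)
   = 1 / (1 + 11.482 + 0.097724) = 1/12.579 = 0.07950
[CO3²⁻] = α₂ × DIC = 0.07950 × 1.89 = 0.1502 mmol/kg
Ksp = 10^(−6.42) = 3.802×10^-7
Ω = [Ca²⁺][CO3²⁻]/Ksp = (9.85×10^-3)(1.502×10^-4) / 3.802×10^-7 = 3.89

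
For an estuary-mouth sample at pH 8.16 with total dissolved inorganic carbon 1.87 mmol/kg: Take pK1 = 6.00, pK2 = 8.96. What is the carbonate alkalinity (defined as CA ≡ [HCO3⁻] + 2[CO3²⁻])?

CA = 2.11 mmol/kg

CA = [HCO3⁻] + 2[CO3²⁻] = (α₁ + 2α₂)·DIC
At pH 8.16: [H⁺]/K1 = 10^-2.16 = 0.0069183, K2/[H⁺] = 10^-0.80 = 0.15849
α₁ = 1/(1 + 0.0069183 + 0.15849) = 1/1.1654 = 0.8581; α₂ = α₁·K2/[H⁺] = 0.1360
α₁ + 2α₂ = 1.1301
CA = 1.1301 × 1.87 = 2.11 mmol/kg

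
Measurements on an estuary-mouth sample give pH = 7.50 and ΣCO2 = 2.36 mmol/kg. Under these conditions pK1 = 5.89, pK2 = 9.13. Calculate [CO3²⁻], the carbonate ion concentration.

[CO3²⁻] = 0.0528 mmol/kg

α₂ = 1 / (1 + [H⁺]/K2 + [H⁺]²/(K1K2)) = 1 / (1 + 10^+1.63 + 10^+0.02)
   = 1 / (1 + 42.658 + 1.0471) = 1/44.705 = 0.02237
[CO3²⁻] = α₂ × DIC = 0.02237 × 2.36 = 0.0528 mmol/kg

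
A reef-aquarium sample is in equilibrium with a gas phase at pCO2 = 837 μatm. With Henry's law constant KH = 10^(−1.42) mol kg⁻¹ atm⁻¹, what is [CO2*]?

[CO2*] = 31.8 μmol/kg

KH = 10^(−1.42) = 3.802×10^-2 mol kg⁻¹ atm⁻¹
[CO2*] = KH · pCO2 = 3.802×10^-2 × 837×10^-6 atm = 3.18×10^-5 mol/kg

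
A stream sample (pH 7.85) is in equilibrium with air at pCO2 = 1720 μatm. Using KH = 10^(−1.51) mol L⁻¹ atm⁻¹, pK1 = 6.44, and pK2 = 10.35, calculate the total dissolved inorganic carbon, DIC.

[CO2*] = KH · pCO2 = 10^(−1.51) × 1720×10^-6 = 5.315×10^-5 mol/L
α₀ = 1/(1 + K1/[H⁺] + K1K2/[H⁺]²) = 1/(1 + 10^+1.41 + 10^-1.09) = 0.03733
DIC = [CO2*]/α₀ = 5.315×10^-5 / 0.03733 = 1.42 mmol/L

DIC = 1.42 mmol/L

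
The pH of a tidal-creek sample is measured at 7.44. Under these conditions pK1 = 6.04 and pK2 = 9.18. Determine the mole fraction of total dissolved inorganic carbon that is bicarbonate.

α₁ = 1 / (1 + [H⁺]/K1 + K2/[H⁺]) = 1 / (1 + 10^-1.40 + 10^-1.74)
   = 1 / (1 + 0.039811 + 0.018197) = 1/1.0580 = 0.9452

α₁ = 0.945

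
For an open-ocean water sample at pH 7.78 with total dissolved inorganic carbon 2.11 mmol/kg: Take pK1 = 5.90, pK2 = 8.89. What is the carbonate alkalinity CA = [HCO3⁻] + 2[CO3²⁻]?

CA = [HCO3⁻] + 2[CO3²⁻] = (α₁ + 2α₂)·DIC
At pH 7.78: [H⁺]/K1 = 10^-1.88 = 0.013183, K2/[H⁺] = 10^-1.11 = 0.077625
α₁ = 1/(1 + 0.013183 + 0.077625) = 1/1.0908 = 0.9168; α₂ = α₁·K2/[H⁺] = 0.07116
α₁ + 2α₂ = 1.0591
CA = 1.0591 × 2.11 = 2.23 mmol/kg

CA = 2.23 mmol/kg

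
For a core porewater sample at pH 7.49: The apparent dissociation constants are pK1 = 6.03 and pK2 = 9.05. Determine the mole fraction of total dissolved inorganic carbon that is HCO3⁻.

α₁ = 1 / (1 + [H⁺]/K1 + K2/[H⁺]) = 1 / (1 + 10^-1.46 + 10^-1.56)
   = 1 / (1 + 0.034674 + 0.027542) = 1/1.0622 = 0.9414

α₁ = 0.941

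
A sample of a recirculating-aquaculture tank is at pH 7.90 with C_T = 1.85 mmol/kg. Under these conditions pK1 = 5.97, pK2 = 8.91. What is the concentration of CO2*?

α₀ = 1 / (1 + K1/[H⁺] + K1K2/[H⁺]²) = 1 / (1 + 10^+1.93 + 10^+0.92)
   = 1 / (1 + 85.114 + 8.3176) = 1/94.431 = 0.01059
[CO2*] = α₀ × DIC = 0.01059 × 1.85 = 0.0196 mmol/kg = 19.6 μmol/kg

[CO2*] = 19.6 μmol/kg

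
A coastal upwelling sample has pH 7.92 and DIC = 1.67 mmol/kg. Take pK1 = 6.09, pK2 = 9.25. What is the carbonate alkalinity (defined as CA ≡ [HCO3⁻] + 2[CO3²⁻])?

CA = [HCO3⁻] + 2[CO3²⁻] = (α₁ + 2α₂)·DIC
At pH 7.92: [H⁺]/K1 = 10^-1.83 = 0.014791, K2/[H⁺] = 10^-1.33 = 0.046774
α₁ = 1/(1 + 0.014791 + 0.046774) = 1/1.0616 = 0.9420; α₂ = α₁·K2/[H⁺] = 0.04406
α₁ + 2α₂ = 1.0301
CA = 1.0301 × 1.67 = 1.72 mmol/kg

CA = 1.72 mmol/kg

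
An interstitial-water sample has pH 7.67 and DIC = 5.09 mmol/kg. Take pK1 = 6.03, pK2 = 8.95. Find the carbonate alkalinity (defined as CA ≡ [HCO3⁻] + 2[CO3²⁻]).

CA = 5.23 mmol/kg

CA = [HCO3⁻] + 2[CO3²⁻] = (α₁ + 2α₂)·DIC
At pH 7.67: [H⁺]/K1 = 10^-1.64 = 0.022909, K2/[H⁺] = 10^-1.28 = 0.052481
α₁ = 1/(1 + 0.022909 + 0.052481) = 1/1.0754 = 0.9299; α₂ = α₁·K2/[H⁺] = 0.04880
α₁ + 2α₂ = 1.0275
CA = 1.0275 × 5.09 = 5.23 mmol/kg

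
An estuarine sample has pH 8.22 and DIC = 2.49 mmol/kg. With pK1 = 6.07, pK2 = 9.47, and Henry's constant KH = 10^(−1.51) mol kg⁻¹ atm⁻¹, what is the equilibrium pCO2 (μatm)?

pCO2 = 536 μatm

α₀ = 1 / (1 + K1/[H⁺] + K1K2/[H⁺]²) = 1 / (1 + 10^+2.15 + 10^+0.90)
   = 1 / (1 + 141.25 + 7.9433) = 1/150.20 = 0.006658
[CO2*] = α₀ × DIC = 0.006658 × 2.49 = 0.01658 mmol/kg = 16.58 μmol/kg
pCO2 = [CO2*]/KH = 1.658×10^-5 / 3.090×10^-2 = 536 μatm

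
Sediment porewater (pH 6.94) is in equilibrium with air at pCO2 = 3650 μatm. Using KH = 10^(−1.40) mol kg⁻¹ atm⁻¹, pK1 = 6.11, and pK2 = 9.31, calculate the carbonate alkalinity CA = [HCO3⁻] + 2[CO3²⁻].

CA = 0.991 mmol/kg

[CO2*] = KH · pCO2 = 10^(−1.40) × 3650×10^-6 = 1.453×10^-4 mol/kg
α₀ = 1/(1 + K1/[H⁺] + K1K2/[H⁺]²) = 1/(1 + 10^+0.83 + 10^-1.54) = 0.1284
DIC = [CO2*]/α₀ = 1.453×10^-4 / 0.1284 = 1.132 mmol/kg
CA = (α₁ + 2α₂)·DIC = (0.8679 + 2×0.003702) × 1.132 = 0.991 mmol/kg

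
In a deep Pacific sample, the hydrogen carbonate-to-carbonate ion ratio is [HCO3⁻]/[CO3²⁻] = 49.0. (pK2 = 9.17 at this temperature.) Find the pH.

pH = 7.48

From K2 = [H⁺][CO3²⁻]/[HCO3⁻]:  pH = pK2 − log₁₀([HCO3⁻]/[CO3²⁻])
log₁₀(49.0) = +1.690
pH = 9.17 − (+1.690) = 7.48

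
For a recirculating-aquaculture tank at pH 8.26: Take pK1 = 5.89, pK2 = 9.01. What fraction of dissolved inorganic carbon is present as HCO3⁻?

α₁ = 1 / (1 + [H⁺]/K1 + K2/[H⁺]) = 1 / (1 + 10^-2.37 + 10^-0.75)
   = 1 / (1 + 0.0042658 + 0.17783) = 1/1.1821 = 0.8460

α₁ = 0.846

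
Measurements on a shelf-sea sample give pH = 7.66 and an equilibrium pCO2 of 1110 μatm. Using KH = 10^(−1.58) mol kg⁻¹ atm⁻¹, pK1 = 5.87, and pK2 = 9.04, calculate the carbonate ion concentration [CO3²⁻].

[CO2*] = KH · pCO2 = 10^(−1.58) × 1110×10^-6 = 2.920×10^-5 mol/kg
α₀ = 1/(1 + K1/[H⁺] + K1K2/[H⁺]²) = 1/(1 + 10^+1.79 + 10^+0.41) = 0.01533
DIC = [CO2*]/α₀ = 2.920×10^-5 / 0.01533 = 1.904 mmol/kg
[CO3²⁻] = α₂·DIC; α₂ = 0.03941, so [CO3²⁻] = 0.03941 × 1.904 = 0.0750 mmol/kg

[CO3²⁻] = 0.0750 mmol/kg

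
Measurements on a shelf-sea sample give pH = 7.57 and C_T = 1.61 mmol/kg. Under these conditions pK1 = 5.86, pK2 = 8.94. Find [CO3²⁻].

α₂ = 1 / (1 + [H⁺]/K2 + [H⁺]²/(K1K2)) = 1 / (1 + 10^+1.37 + 10^-0.34)
   = 1 / (1 + 23.442 + 0.45709) = 1/24.899 = 0.04016
[CO3²⁻] = α₂ × DIC = 0.04016 × 1.61 = 0.0647 mmol/kg

[CO3²⁻] = 0.0647 mmol/kg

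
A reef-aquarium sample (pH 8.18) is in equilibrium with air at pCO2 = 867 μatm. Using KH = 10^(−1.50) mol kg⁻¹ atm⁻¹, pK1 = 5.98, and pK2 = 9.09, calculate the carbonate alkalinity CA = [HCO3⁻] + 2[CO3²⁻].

[CO2*] = KH · pCO2 = 10^(−1.50) × 867×10^-6 = 2.742×10^-5 mol/kg
α₀ = 1/(1 + K1/[H⁺] + K1K2/[H⁺]²) = 1/(1 + 10^+2.20 + 10^+1.29) = 0.005587
DIC = [CO2*]/α₀ = 2.742×10^-5 / 0.005587 = 4.907 mmol/kg
CA = (α₁ + 2α₂)·DIC = (0.8855 + 2×0.1089) × 4.907 = 5.41 mmol/kg

CA = 5.41 mmol/kg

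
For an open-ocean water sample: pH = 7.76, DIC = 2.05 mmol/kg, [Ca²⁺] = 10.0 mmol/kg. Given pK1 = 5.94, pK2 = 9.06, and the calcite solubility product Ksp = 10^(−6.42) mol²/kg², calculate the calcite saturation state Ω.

α₂ = 1 / (1 + [H⁺]/K2 + [H⁺]²/(K1K2)) = 1 / (1 + 10^+1.30 + 10^-0.52)
   = 1 / (1 + 19.953 + 0.30200) = 1/21.255 = 0.04705
[CO3²⁻] = α₂ × DIC = 0.04705 × 2.05 = 0.09645 mmol/kg
Ksp = 10^(−6.42) = 3.802×10^-7
Ω = [Ca²⁺][CO3²⁻]/Ksp = (10.0×10^-3)(9.645×10^-5) / 3.802×10^-7 = 2.54

Ω = 2.54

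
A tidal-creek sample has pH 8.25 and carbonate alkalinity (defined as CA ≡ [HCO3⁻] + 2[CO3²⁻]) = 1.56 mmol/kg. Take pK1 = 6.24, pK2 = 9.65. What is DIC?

CA = [HCO3⁻] + 2[CO3²⁻] = (α₁ + 2α₂)·DIC
At pH 8.25: [H⁺]/K1 = 10^-2.01 = 0.0097724, K2/[H⁺] = 10^-1.40 = 0.039811
α₁ = 1/(1 + 0.0097724 + 0.039811) = 1/1.0496 = 0.9528; α₂ = α₁·K2/[H⁺] = 0.03793
α₁ + 2α₂ = 1.0286
DIC = CA / (α₁ + 2α₂) = 1.56 / 1.0286 = 1.52 mmol/kg

DIC = 1.52 mmol/kg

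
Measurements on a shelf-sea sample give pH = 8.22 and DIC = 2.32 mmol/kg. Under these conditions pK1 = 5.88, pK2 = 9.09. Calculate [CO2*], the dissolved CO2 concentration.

[CO2*] = 9.31 μmol/kg

α₀ = 1 / (1 + K1/[H⁺] + K1K2/[H⁺]²) = 1 / (1 + 10^+2.34 + 10^+1.47)
   = 1 / (1 + 218.78 + 29.512) = 1/249.29 = 0.004011
[CO2*] = α₀ × DIC = 0.004011 × 2.32 = 0.00931 mmol/kg = 9.31 μmol/kg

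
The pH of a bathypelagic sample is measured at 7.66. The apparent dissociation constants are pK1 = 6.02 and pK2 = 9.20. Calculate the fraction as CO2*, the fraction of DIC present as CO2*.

α₀ = 1 / (1 + K1/[H⁺] + K1K2/[H⁺]²) = 1 / (1 + 10^+1.64 + 10^+0.10)
   = 1 / (1 + 43.652 + 1.2589) = 1/45.911 = 0.02178

α₀ = 0.0218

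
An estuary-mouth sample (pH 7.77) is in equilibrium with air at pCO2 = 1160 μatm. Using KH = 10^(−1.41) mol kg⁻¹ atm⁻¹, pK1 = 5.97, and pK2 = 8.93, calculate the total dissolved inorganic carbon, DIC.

[CO2*] = KH · pCO2 = 10^(−1.41) × 1160×10^-6 = 4.513×10^-5 mol/kg
α₀ = 1/(1 + K1/[H⁺] + K1K2/[H⁺]²) = 1/(1 + 10^+1.80 + 10^+0.64) = 0.01461
DIC = [CO2*]/α₀ = 4.513×10^-5 / 0.01461 = 3.09 mmol/kg

DIC = 3.09 mmol/kg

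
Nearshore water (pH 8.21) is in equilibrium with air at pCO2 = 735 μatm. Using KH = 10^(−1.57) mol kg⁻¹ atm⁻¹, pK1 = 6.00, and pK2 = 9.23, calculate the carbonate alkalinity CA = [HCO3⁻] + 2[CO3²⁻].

CA = 3.82 mmol/kg

[CO2*] = KH · pCO2 = 10^(−1.57) × 735×10^-6 = 1.978×10^-5 mol/kg
α₀ = 1/(1 + K1/[H⁺] + K1K2/[H⁺]²) = 1/(1 + 10^+2.21 + 10^+1.19) = 0.005597
DIC = [CO2*]/α₀ = 1.978×10^-5 / 0.005597 = 3.535 mmol/kg
CA = (α₁ + 2α₂)·DIC = (0.9077 + 2×0.08669) × 3.535 = 3.82 mmol/kg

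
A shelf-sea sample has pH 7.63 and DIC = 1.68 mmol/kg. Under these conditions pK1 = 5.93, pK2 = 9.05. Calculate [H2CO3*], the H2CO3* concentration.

α₀ = 1 / (1 + K1/[H⁺] + K1K2/[H⁺]²) = 1 / (1 + 10^+1.70 + 10^+0.28)
   = 1 / (1 + 50.119 + 1.9055) = 1/53.024 = 0.01886
[CO2*] = α₀ × DIC = 0.01886 × 1.68 = 0.0317 mmol/kg

[CO2*] = 0.0317 mmol/kg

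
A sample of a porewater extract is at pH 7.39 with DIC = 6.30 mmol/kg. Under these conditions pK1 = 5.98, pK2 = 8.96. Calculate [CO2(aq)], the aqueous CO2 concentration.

α₀ = 1 / (1 + K1/[H⁺] + K1K2/[H⁺]²) = 1 / (1 + 10^+1.41 + 10^-0.16)
   = 1 / (1 + 25.704 + 0.69183) = 1/27.396 = 0.03650
[CO2*] = α₀ × DIC = 0.03650 × 6.30 = 0.230 mmol/kg

[CO2*] = 0.230 mmol/kg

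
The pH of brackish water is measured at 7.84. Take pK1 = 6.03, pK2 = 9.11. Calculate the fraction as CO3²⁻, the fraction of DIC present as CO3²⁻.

α₂ = 0.0502

α₂ = 1 / (1 + [H⁺]/K2 + [H⁺]²/(K1K2)) = 1 / (1 + 10^+1.27 + 10^-0.54)
   = 1 / (1 + 18.621 + 0.28840) = 1/19.909 = 0.05023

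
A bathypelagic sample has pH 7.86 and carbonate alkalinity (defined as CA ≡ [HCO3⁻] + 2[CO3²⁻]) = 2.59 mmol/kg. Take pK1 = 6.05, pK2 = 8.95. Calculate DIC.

CA = [HCO3⁻] + 2[CO3²⁻] = (α₁ + 2α₂)·DIC
At pH 7.86: [H⁺]/K1 = 10^-1.81 = 0.015488, K2/[H⁺] = 10^-1.09 = 0.081283
α₁ = 1/(1 + 0.015488 + 0.081283) = 1/1.0968 = 0.9118; α₂ = α₁·K2/[H⁺] = 0.07411
α₁ + 2α₂ = 1.0600
DIC = CA / (α₁ + 2α₂) = 2.59 / 1.0600 = 2.44 mmol/kg

DIC = 2.44 mmol/kg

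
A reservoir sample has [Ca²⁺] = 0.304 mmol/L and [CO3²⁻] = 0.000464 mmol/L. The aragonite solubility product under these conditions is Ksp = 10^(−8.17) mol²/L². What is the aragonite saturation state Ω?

Ω = 0.0209

Ksp = 10^(−8.17) = 6.761×10^-9
Ω = [Ca²⁺][CO3²⁻]/Ksp = (0.304×10^-3)(0.000464×10^-3) / 6.761×10^-9 = 0.0209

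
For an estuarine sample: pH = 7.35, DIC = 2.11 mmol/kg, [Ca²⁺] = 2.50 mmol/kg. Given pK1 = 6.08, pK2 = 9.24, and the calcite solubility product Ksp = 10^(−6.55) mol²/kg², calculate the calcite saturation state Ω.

α₂ = 1 / (1 + [H⁺]/K2 + [H⁺]²/(K1K2)) = 1 / (1 + 10^+1.89 + 10^+0.62)
   = 1 / (1 + 77.625 + 4.1687) = 1/82.793 = 0.01208
[CO3²⁻] = α₂ × DIC = 0.01208 × 2.11 = 0.02549 mmol/kg
Ksp = 10^(−6.55) = 2.818×10^-7
Ω = [Ca²⁺][CO3²⁻]/Ksp = (2.50×10^-3)(2.549×10^-5) / 2.818×10^-7 = 0.226

Ω = 0.226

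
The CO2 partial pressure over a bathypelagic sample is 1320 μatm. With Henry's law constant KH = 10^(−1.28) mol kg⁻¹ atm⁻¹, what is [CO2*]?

KH = 10^(−1.28) = 5.248×10^-2 mol kg⁻¹ atm⁻¹
[CO2*] = KH · pCO2 = 5.248×10^-2 × 1320×10^-6 atm = 6.93×10^-5 mol/kg

[CO2*] = 69.3 μmol/kg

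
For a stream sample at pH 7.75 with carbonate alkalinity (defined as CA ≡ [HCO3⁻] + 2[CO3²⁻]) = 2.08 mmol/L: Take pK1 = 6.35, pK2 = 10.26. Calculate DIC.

CA = [HCO3⁻] + 2[CO3²⁻] = (α₁ + 2α₂)·DIC
At pH 7.75: [H⁺]/K1 = 10^-1.40 = 0.039811, K2/[H⁺] = 10^-2.51 = 0.0030903
α₁ = 1/(1 + 0.039811 + 0.0030903) = 1/1.0429 = 0.9589; α₂ = α₁·K2/[H⁺] = 0.002963
α₁ + 2α₂ = 0.9648
DIC = CA / (α₁ + 2α₂) = 2.08 / 0.9648 = 2.16 mmol/L

DIC = 2.16 mmol/L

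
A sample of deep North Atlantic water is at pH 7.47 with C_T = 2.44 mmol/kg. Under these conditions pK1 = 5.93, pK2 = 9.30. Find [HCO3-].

α₁ = 1 / (1 + [H⁺]/K1 + K2/[H⁺]) = 1 / (1 + 10^-1.54 + 10^-1.83)
   = 1 / (1 + 0.028840 + 0.014791) = 1/1.0436 = 0.9582
[HCO3⁻] = α₁ × DIC = 0.9582 × 2.44 = 2.34 mmol/kg

[HCO3⁻] = 2.34 mmol/kg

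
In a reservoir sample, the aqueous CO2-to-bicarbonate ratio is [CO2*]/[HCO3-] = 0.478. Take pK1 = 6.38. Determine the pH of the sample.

From K1 = [H⁺][HCO3-]/[CO2*]:  pH = pK1 − log₁₀([CO2*]/[HCO3-])
log₁₀(0.478) = -0.321
pH = 6.38 − (-0.321) = 6.70

pH = 6.70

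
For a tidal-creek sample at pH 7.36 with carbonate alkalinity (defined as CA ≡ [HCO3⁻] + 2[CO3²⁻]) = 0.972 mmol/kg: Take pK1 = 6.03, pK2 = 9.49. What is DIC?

DIC = 1.01 mmol/kg

CA = [HCO3⁻] + 2[CO3²⁻] = (α₁ + 2α₂)·DIC
At pH 7.36: [H⁺]/K1 = 10^-1.33 = 0.046774, K2/[H⁺] = 10^-2.13 = 0.0074131
α₁ = 1/(1 + 0.046774 + 0.0074131) = 1/1.0542 = 0.9486; α₂ = α₁·K2/[H⁺] = 0.007032
α₁ + 2α₂ = 0.9627
DIC = CA / (α₁ + 2α₂) = 0.972 / 0.9627 = 1.01 mmol/kg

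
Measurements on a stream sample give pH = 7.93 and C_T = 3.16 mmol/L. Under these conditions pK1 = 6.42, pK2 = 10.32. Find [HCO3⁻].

[HCO3⁻] = 3.05 mmol/L

α₁ = 1 / (1 + [H⁺]/K1 + K2/[H⁺]) = 1 / (1 + 10^-1.51 + 10^-2.39)
   = 1 / (1 + 0.030903 + 0.0040738) = 1/1.0350 = 0.9662
[HCO3⁻] = α₁ × DIC = 0.9662 × 3.16 = 3.05 mmol/L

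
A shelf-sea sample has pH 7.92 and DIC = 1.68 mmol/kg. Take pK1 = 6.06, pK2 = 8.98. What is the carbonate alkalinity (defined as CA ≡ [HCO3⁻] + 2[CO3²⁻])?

CA = [HCO3⁻] + 2[CO3²⁻] = (α₁ + 2α₂)·DIC
At pH 7.92: [H⁺]/K1 = 10^-1.86 = 0.013804, K2/[H⁺] = 10^-1.06 = 0.087096
α₁ = 1/(1 + 0.013804 + 0.087096) = 1/1.1009 = 0.9083; α₂ = α₁·K2/[H⁺] = 0.07911
α₁ + 2α₂ = 1.0666
CA = 1.0666 × 1.68 = 1.79 mmol/kg

CA = 1.79 mmol/kg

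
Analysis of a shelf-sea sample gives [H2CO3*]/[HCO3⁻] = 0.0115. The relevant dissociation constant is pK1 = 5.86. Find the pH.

From K1 = [H⁺][HCO3⁻]/[H2CO3*]:  pH = pK1 − log₁₀([H2CO3*]/[HCO3⁻])
log₁₀(0.0115) = -1.939
pH = 5.86 − (-1.939) = 7.80

pH = 7.80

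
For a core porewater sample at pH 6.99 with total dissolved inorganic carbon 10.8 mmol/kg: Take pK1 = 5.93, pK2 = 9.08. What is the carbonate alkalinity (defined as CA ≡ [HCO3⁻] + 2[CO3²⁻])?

CA = 10.0 mmol/kg

CA = [HCO3⁻] + 2[CO3²⁻] = (α₁ + 2α₂)·DIC
At pH 6.99: [H⁺]/K1 = 10^-1.06 = 0.087096, K2/[H⁺] = 10^-2.09 = 0.0081283
α₁ = 1/(1 + 0.087096 + 0.0081283) = 1/1.0952 = 0.9131; α₂ = α₁·K2/[H⁺] = 0.007422
α₁ + 2α₂ = 0.9279
CA = 0.9279 × 10.8 = 10.0 mmol/kg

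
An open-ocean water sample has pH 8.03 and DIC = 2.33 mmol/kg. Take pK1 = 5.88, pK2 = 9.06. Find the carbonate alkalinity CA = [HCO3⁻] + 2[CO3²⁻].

CA = 2.51 mmol/kg

CA = [HCO3⁻] + 2[CO3²⁻] = (α₁ + 2α₂)·DIC
At pH 8.03: [H⁺]/K1 = 10^-2.15 = 0.0070795, K2/[H⁺] = 10^-1.03 = 0.093325
α₁ = 1/(1 + 0.0070795 + 0.093325) = 1/1.1004 = 0.9088; α₂ = α₁·K2/[H⁺] = 0.08481
α₁ + 2α₂ = 1.0784
CA = 1.0784 × 2.33 = 2.51 mmol/kg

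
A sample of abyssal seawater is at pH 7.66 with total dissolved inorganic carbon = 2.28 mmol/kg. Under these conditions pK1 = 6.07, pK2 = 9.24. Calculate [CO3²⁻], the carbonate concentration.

[CO3²⁻] = 0.0570 mmol/kg

α₂ = 1 / (1 + [H⁺]/K2 + [H⁺]²/(K1K2)) = 1 / (1 + 10^+1.58 + 10^-0.01)
   = 1 / (1 + 38.019 + 0.97724) = 1/39.996 = 0.02500
[CO3²⁻] = α₂ × DIC = 0.02500 × 2.28 = 0.0570 mmol/kg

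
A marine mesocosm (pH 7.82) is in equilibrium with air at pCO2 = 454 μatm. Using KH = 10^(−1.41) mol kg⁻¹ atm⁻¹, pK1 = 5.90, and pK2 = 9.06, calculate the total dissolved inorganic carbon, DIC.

DIC = 1.57 mmol/kg

[CO2*] = KH · pCO2 = 10^(−1.41) × 454×10^-6 = 1.766×10^-5 mol/kg
α₀ = 1/(1 + K1/[H⁺] + K1K2/[H⁺]²) = 1/(1 + 10^+1.92 + 10^+0.68) = 0.01124
DIC = [CO2*]/α₀ = 1.766×10^-5 / 0.01124 = 1.57 mmol/kg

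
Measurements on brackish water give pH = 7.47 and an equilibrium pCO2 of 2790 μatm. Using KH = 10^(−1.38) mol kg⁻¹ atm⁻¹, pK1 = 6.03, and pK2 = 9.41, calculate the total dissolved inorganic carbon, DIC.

[CO2*] = KH · pCO2 = 10^(−1.38) × 2790×10^-6 = 1.163×10^-4 mol/kg
α₀ = 1/(1 + K1/[H⁺] + K1K2/[H⁺]²) = 1/(1 + 10^+1.44 + 10^-0.50) = 0.03465
DIC = [CO2*]/α₀ = 1.163×10^-4 / 0.03465 = 3.36 mmol/kg

DIC = 3.36 mmol/kg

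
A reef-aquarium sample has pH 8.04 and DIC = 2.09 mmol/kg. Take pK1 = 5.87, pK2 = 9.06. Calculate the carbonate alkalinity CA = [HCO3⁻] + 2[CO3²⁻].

CA = 2.26 mmol/kg

CA = [HCO3⁻] + 2[CO3²⁻] = (α₁ + 2α₂)·DIC
At pH 8.04: [H⁺]/K1 = 10^-2.17 = 0.0067608, K2/[H⁺] = 10^-1.02 = 0.095499
α₁ = 1/(1 + 0.0067608 + 0.095499) = 1/1.1023 = 0.9072; α₂ = α₁·K2/[H⁺] = 0.08664
α₁ + 2α₂ = 1.0805
CA = 1.0805 × 2.09 = 2.26 mmol/kg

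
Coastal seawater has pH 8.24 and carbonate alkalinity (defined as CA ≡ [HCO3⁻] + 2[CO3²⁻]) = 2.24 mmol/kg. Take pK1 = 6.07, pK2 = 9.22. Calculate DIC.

DIC = 2.06 mmol/kg

CA = [HCO3⁻] + 2[CO3²⁻] = (α₁ + 2α₂)·DIC
At pH 8.24: [H⁺]/K1 = 10^-2.17 = 0.0067608, K2/[H⁺] = 10^-0.98 = 0.10471
α₁ = 1/(1 + 0.0067608 + 0.10471) = 1/1.1115 = 0.8997; α₂ = α₁·K2/[H⁺] = 0.09421
α₁ + 2α₂ = 1.0881
DIC = CA / (α₁ + 2α₂) = 2.24 / 1.0881 = 2.06 mmol/kg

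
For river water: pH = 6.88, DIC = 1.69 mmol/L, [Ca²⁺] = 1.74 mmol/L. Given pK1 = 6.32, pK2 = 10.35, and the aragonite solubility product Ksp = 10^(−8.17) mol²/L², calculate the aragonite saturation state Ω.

Ω = 0.116

α₂ = 1 / (1 + [H⁺]/K2 + [H⁺]²/(K1K2)) = 1 / (1 + 10^+3.47 + 10^+2.91)
   = 1 / (1 + 2951.2 + 812.83) = 1/3765.0 = 0.0002656
[CO3²⁻] = α₂ × DIC = 0.0002656 × 1.69 = 0.0004489 mmol/L = 0.4489 μmol/L
Ksp = 10^(−8.17) = 6.761×10^-9
Ω = [Ca²⁺][CO3²⁻]/Ksp = (1.74×10^-3)(4.489×10^-7) / 6.761×10^-9 = 0.116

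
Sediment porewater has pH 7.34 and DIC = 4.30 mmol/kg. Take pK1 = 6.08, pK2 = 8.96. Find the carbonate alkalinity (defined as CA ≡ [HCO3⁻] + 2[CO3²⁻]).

CA = 4.18 mmol/kg

CA = [HCO3⁻] + 2[CO3²⁻] = (α₁ + 2α₂)·DIC
At pH 7.34: [H⁺]/K1 = 10^-1.26 = 0.054954, K2/[H⁺] = 10^-1.62 = 0.023988
α₁ = 1/(1 + 0.054954 + 0.023988) = 1/1.0789 = 0.9268; α₂ = α₁·K2/[H⁺] = 0.02223
α₁ + 2α₂ = 0.9713
CA = 0.9713 × 4.30 = 4.18 mmol/kg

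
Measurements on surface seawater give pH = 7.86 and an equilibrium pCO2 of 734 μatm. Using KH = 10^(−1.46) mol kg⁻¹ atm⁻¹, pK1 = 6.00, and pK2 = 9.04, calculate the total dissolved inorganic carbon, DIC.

[CO2*] = KH · pCO2 = 10^(−1.46) × 734×10^-6 = 2.545×10^-5 mol/kg
α₀ = 1/(1 + K1/[H⁺] + K1K2/[H⁺]²) = 1/(1 + 10^+1.86 + 10^+0.68) = 0.01278
DIC = [CO2*]/α₀ = 2.545×10^-5 / 0.01278 = 1.99 mmol/kg

DIC = 1.99 mmol/kg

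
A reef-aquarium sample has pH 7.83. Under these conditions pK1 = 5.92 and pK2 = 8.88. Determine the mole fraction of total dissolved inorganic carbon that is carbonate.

α₂ = 0.0809

α₂ = 1 / (1 + [H⁺]/K2 + [H⁺]²/(K1K2)) = 1 / (1 + 10^+1.05 + 10^-0.86)
   = 1 / (1 + 11.220 + 0.13804) = 1/12.358 = 0.08092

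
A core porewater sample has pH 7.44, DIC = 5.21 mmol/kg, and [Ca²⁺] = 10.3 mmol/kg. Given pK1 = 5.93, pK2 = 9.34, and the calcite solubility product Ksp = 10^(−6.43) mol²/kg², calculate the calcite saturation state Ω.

α₂ = 1 / (1 + [H⁺]/K2 + [H⁺]²/(K1K2)) = 1 / (1 + 10^+1.90 + 10^+0.39)
   = 1 / (1 + 79.433 + 2.4547) = 1/82.888 = 0.01206
[CO3²⁻] = α₂ × DIC = 0.01206 × 5.21 = 0.06286 mmol/kg
Ksp = 10^(−6.43) = 3.715×10^-7
Ω = [Ca²⁺][CO3²⁻]/Ksp = (10.3×10^-3)(6.286×10^-5) / 3.715×10^-7 = 1.74

Ω = 1.74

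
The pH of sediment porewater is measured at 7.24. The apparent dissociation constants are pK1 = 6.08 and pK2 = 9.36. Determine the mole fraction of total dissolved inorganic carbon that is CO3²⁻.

α₂ = 0.00704

α₂ = 1 / (1 + [H⁺]/K2 + [H⁺]²/(K1K2)) = 1 / (1 + 10^+2.12 + 10^+0.96)
   = 1 / (1 + 131.83 + 9.1201) = 1/141.95 = 0.007045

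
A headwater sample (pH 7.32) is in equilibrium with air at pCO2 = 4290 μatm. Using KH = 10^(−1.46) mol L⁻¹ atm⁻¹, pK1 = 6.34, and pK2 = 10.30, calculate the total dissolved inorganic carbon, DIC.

[CO2*] = KH · pCO2 = 10^(−1.46) × 4290×10^-6 = 1.488×10^-4 mol/L
α₀ = 1/(1 + K1/[H⁺] + K1K2/[H⁺]²) = 1/(1 + 10^+0.98 + 10^-2.00) = 0.09470
DIC = [CO2*]/α₀ = 1.488×10^-4 / 0.09470 = 1.57 mmol/L

DIC = 1.57 mmol/L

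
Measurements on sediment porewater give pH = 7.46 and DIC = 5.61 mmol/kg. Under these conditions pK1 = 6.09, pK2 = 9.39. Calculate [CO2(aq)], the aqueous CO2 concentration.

α₀ = 1 / (1 + K1/[H⁺] + K1K2/[H⁺]²) = 1 / (1 + 10^+1.37 + 10^-0.56)
   = 1 / (1 + 23.442 + 0.27542) = 1/24.718 = 0.04046
[CO2*] = α₀ × DIC = 0.04046 × 5.61 = 0.227 mmol/kg

[CO2*] = 0.227 mmol/kg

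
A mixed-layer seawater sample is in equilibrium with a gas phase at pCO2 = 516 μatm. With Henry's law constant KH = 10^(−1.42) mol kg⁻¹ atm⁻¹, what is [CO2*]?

KH = 10^(−1.42) = 3.802×10^-2 mol kg⁻¹ atm⁻¹
[CO2*] = KH · pCO2 = 3.802×10^-2 × 516×10^-6 atm = 1.96×10^-5 mol/kg

[CO2*] = 19.6 μmol/kg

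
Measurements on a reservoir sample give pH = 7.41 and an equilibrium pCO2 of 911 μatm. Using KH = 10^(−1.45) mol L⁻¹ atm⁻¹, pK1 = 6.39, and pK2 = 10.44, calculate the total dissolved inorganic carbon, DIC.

DIC = 0.371 mmol/L

[CO2*] = KH · pCO2 = 10^(−1.45) × 911×10^-6 = 3.232×10^-5 mol/L
α₀ = 1/(1 + K1/[H⁺] + K1K2/[H⁺]²) = 1/(1 + 10^+1.02 + 10^-2.01) = 0.08710
DIC = [CO2*]/α₀ = 3.232×10^-5 / 0.08710 = 0.371 mmol/L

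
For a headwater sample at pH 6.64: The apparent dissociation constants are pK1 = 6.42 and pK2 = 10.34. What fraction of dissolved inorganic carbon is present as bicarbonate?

α₁ = 0.624

α₁ = 1 / (1 + [H⁺]/K1 + K2/[H⁺]) = 1 / (1 + 10^-0.22 + 10^-3.70)
   = 1 / (1 + 0.60256 + 0.00019953) = 1/1.6028 = 0.6239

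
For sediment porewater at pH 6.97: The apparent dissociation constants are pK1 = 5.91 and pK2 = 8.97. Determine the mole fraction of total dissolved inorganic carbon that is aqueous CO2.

α₀ = 1 / (1 + K1/[H⁺] + K1K2/[H⁺]²) = 1 / (1 + 10^+1.06 + 10^-0.94)
   = 1 / (1 + 11.482 + 0.11482) = 1/12.596 = 0.07939

α₀ = 0.0794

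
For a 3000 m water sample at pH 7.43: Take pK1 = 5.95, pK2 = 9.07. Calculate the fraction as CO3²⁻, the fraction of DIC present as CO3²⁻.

α₂ = 1 / (1 + [H⁺]/K2 + [H⁺]²/(K1K2)) = 1 / (1 + 10^+1.64 + 10^+0.16)
   = 1 / (1 + 43.652 + 1.4454) = 1/46.097 = 0.02169

α₂ = 0.0217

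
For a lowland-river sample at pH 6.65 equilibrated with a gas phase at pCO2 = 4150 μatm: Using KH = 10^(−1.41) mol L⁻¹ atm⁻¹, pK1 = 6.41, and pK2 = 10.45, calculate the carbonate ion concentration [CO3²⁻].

[CO2*] = KH · pCO2 = 10^(−1.41) × 4150×10^-6 = 1.615×10^-4 mol/L
α₀ = 1/(1 + K1/[H⁺] + K1K2/[H⁺]²) = 1/(1 + 10^+0.24 + 10^-3.56) = 0.3652
DIC = [CO2*]/α₀ = 1.615×10^-4 / 0.3652 = 0.4421 mmol/L
[CO3²⁻] = α₂·DIC; α₂ = 0.0001006, so [CO3²⁻] = 0.0001006 × 0.4421 = 4.45×10^-5 mmol/L = 0.0445 μmol/L

[CO3²⁻] = 0.0445 μmol/L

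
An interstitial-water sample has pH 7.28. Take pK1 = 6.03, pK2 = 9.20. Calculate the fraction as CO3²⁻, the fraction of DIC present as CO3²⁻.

α₂ = 1 / (1 + [H⁺]/K2 + [H⁺]²/(K1K2)) = 1 / (1 + 10^+1.92 + 10^+0.67)
   = 1 / (1 + 83.176 + 4.6774) = 1/88.854 = 0.01125

α₂ = 0.0113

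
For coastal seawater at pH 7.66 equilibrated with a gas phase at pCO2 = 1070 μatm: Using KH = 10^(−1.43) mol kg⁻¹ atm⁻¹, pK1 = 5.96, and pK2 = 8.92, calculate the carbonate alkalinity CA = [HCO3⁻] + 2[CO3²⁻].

[CO2*] = KH · pCO2 = 10^(−1.43) × 1070×10^-6 = 3.975×10^-5 mol/kg
α₀ = 1/(1 + K1/[H⁺] + K1K2/[H⁺]²) = 1/(1 + 10^+1.70 + 10^+0.44) = 0.01856
DIC = [CO2*]/α₀ = 3.975×10^-5 / 0.01856 = 2.142 mmol/kg
CA = (α₁ + 2α₂)·DIC = (0.9303 + 2×0.05112) × 2.142 = 2.21 mmol/kg

CA = 2.21 mmol/kg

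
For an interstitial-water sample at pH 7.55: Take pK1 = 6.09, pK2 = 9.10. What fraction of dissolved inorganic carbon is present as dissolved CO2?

α₀ = 1 / (1 + K1/[H⁺] + K1K2/[H⁺]²) = 1 / (1 + 10^+1.46 + 10^-0.09)
   = 1 / (1 + 28.840 + 0.81283) = 1/30.653 = 0.03262

α₀ = 0.0326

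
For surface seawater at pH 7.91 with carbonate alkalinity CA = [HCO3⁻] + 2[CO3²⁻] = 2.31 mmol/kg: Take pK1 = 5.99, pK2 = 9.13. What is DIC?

DIC = 2.21 mmol/kg

CA = [HCO3⁻] + 2[CO3²⁻] = (α₁ + 2α₂)·DIC
At pH 7.91: [H⁺]/K1 = 10^-1.92 = 0.012023, K2/[H⁺] = 10^-1.22 = 0.060256
α₁ = 1/(1 + 0.012023 + 0.060256) = 1/1.0723 = 0.9326; α₂ = α₁·K2/[H⁺] = 0.05619
α₁ + 2α₂ = 1.0450
DIC = CA / (α₁ + 2α₂) = 2.31 / 1.0450 = 2.21 mmol/kg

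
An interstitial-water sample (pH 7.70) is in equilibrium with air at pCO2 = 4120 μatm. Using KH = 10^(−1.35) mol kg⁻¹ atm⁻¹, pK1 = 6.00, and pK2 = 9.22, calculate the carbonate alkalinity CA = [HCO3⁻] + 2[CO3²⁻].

CA = 9.78 mmol/kg

[CO2*] = KH · pCO2 = 10^(−1.35) × 4120×10^-6 = 1.840×10^-4 mol/kg
α₀ = 1/(1 + K1/[H⁺] + K1K2/[H⁺]²) = 1/(1 + 10^+1.70 + 10^+0.18) = 0.01900
DIC = [CO2*]/α₀ = 1.840×10^-4 / 0.01900 = 9.686 mmol/kg
CA = (α₁ + 2α₂)·DIC = (0.9522 + 2×0.02876) × 9.686 = 9.78 mmol/kg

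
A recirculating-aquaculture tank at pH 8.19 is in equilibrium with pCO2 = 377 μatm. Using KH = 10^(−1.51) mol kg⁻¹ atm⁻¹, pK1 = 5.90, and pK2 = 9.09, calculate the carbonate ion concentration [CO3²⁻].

[CO2*] = KH · pCO2 = 10^(−1.51) × 377×10^-6 = 1.165×10^-5 mol/kg
α₀ = 1/(1 + K1/[H⁺] + K1K2/[H⁺]²) = 1/(1 + 10^+2.29 + 10^+1.39) = 0.004534
DIC = [CO2*]/α₀ = 1.165×10^-5 / 0.004534 = 2.569 mmol/kg
[CO3²⁻] = α₂·DIC; α₂ = 0.1113, so [CO3²⁻] = 0.1113 × 2.569 = 0.286 mmol/kg

[CO3²⁻] = 0.286 mmol/kg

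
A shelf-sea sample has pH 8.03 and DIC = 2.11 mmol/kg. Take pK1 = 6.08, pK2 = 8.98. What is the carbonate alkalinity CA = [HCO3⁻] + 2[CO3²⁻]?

CA = [HCO3⁻] + 2[CO3²⁻] = (α₁ + 2α₂)·DIC
At pH 8.03: [H⁺]/K1 = 10^-1.95 = 0.011220, K2/[H⁺] = 10^-0.95 = 0.11220
α₁ = 1/(1 + 0.011220 + 0.11220) = 1/1.1234 = 0.8901; α₂ = α₁·K2/[H⁺] = 0.09988
α₁ + 2α₂ = 1.0899
CA = 1.0899 × 2.11 = 2.30 mmol/kg

CA = 2.30 mmol/kg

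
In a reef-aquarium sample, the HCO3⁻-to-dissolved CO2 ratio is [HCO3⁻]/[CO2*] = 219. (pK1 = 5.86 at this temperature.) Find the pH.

From K1 = [H⁺][HCO3⁻]/[CO2*]:  pH = pK1 + log₁₀([HCO3⁻]/[CO2*])
log₁₀(219) = +2.340
pH = 5.86 + (+2.340) = 8.20

pH = 8.20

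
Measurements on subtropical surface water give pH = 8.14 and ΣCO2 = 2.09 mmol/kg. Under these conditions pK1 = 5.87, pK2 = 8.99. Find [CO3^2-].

[CO3²⁻] = 0.257 mmol/kg

α₂ = 1 / (1 + [H⁺]/K2 + [H⁺]²/(K1K2)) = 1 / (1 + 10^+0.85 + 10^-1.42)
   = 1 / (1 + 7.0795 + 0.038019) = 1/8.1175 = 0.1232
[CO3²⁻] = α₂ × DIC = 0.1232 × 2.09 = 0.257 mmol/kg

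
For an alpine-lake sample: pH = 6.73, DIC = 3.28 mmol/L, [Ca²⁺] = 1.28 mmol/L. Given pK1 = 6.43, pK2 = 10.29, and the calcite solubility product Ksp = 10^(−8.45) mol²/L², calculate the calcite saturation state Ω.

α₂ = 1 / (1 + [H⁺]/K2 + [H⁺]²/(K1K2)) = 1 / (1 + 10^+3.56 + 10^+3.26)
   = 1 / (1 + 3630.8 + 1819.7) = 1/5451.5 = 0.0001834
[CO3²⁻] = α₂ × DIC = 0.0001834 × 3.28 = 0.0006017 mmol/L = 0.6017 μmol/L
Ksp = 10^(−8.45) = 3.548×10^-9
Ω = [Ca²⁺][CO3²⁻]/Ksp = (1.28×10^-3)(6.017×10^-7) / 3.548×10^-9 = 0.217

Ω = 0.217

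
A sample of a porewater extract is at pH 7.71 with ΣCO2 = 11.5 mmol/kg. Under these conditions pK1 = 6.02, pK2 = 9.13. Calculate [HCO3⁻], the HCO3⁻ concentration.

[HCO3⁻] = 10.9 mmol/kg

α₁ = 1 / (1 + [H⁺]/K1 + K2/[H⁺]) = 1 / (1 + 10^-1.69 + 10^-1.42)
   = 1 / (1 + 0.020417 + 0.038019) = 1/1.0584 = 0.9448
[HCO3⁻] = α₁ × DIC = 0.9448 × 11.5 = 10.9 mmol/kg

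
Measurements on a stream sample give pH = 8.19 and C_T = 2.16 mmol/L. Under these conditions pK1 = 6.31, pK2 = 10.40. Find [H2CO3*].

α₀ = 1 / (1 + K1/[H⁺] + K1K2/[H⁺]²) = 1 / (1 + 10^+1.88 + 10^-0.33)
   = 1 / (1 + 75.858 + 0.46774) = 1/77.325 = 0.01293
[CO2*] = α₀ × DIC = 0.01293 × 2.16 = 0.0279 mmol/L

[CO2*] = 0.0279 mmol/L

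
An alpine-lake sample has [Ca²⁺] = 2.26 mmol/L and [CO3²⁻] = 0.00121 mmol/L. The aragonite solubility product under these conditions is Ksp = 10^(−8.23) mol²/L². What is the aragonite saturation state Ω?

Ω = 0.464

Ksp = 10^(−8.23) = 5.888×10^-9
Ω = [Ca²⁺][CO3²⁻]/Ksp = (2.26×10^-3)(0.00121×10^-3) / 5.888×10^-9 = 0.464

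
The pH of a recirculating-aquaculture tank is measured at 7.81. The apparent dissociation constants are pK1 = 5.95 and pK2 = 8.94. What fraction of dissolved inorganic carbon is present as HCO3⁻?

α₁ = 0.919

α₁ = 1 / (1 + [H⁺]/K1 + K2/[H⁺]) = 1 / (1 + 10^-1.86 + 10^-1.13)
   = 1 / (1 + 0.013804 + 0.074131) = 1/1.0879 = 0.9192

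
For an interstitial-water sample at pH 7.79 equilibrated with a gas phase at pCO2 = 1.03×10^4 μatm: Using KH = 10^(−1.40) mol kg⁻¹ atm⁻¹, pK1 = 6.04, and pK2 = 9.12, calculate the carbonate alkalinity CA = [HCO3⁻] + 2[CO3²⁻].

[CO2*] = KH · pCO2 = 10^(−1.40) × 1.03×10^4×10^-6 = 4.101×10^-4 mol/kg
α₀ = 1/(1 + K1/[H⁺] + K1K2/[H⁺]²) = 1/(1 + 10^+1.75 + 10^+0.42) = 0.01670
DIC = [CO2*]/α₀ = 4.101×10^-4 / 0.01670 = 24.55 mmol/kg
CA = (α₁ + 2α₂)·DIC = (0.9394 + 2×0.04394) × 24.55 = 25.2 mmol/kg

CA = 25.2 mmol/kg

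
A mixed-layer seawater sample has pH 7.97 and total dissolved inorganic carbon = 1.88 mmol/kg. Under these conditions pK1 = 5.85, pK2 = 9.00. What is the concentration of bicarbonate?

α₁ = 1 / (1 + [H⁺]/K1 + K2/[H⁺]) = 1 / (1 + 10^-2.12 + 10^-1.03)
   = 1 / (1 + 0.0075858 + 0.093325) = 1/1.1009 = 0.9083
[HCO3⁻] = α₁ × DIC = 0.9083 × 1.88 = 1.71 mmol/kg

[HCO3⁻] = 1.71 mmol/kg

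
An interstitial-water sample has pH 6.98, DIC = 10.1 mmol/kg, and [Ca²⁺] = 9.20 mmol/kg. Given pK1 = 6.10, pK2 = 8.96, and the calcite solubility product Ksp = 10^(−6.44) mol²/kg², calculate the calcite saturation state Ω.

Ω = 2.35

α₂ = 1 / (1 + [H⁺]/K2 + [H⁺]²/(K1K2)) = 1 / (1 + 10^+1.98 + 10^+1.10)
   = 1 / (1 + 95.499 + 12.589) = 1/109.09 = 0.009167
[CO3²⁻] = α₂ × DIC = 0.009167 × 10.1 = 0.09259 mmol/kg
Ksp = 10^(−6.44) = 3.631×10^-7
Ω = [Ca²⁺][CO3²⁻]/Ksp = (9.20×10^-3)(9.259×10^-5) / 3.631×10^-7 = 2.35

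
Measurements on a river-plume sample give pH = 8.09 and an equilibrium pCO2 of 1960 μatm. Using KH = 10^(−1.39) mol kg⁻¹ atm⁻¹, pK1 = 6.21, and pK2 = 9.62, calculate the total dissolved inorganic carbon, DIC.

[CO2*] = KH · pCO2 = 10^(−1.39) × 1960×10^-6 = 7.985×10^-5 mol/kg
α₀ = 1/(1 + K1/[H⁺] + K1K2/[H⁺]²) = 1/(1 + 10^+1.88 + 10^+0.35) = 0.01264
DIC = [CO2*]/α₀ = 7.985×10^-5 / 0.01264 = 6.32 mmol/kg

DIC = 6.32 mmol/kg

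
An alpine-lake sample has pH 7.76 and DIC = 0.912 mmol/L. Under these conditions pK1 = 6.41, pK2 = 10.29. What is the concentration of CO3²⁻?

[CO3²⁻] = 2.57 μmol/L

α₂ = 1 / (1 + [H⁺]/K2 + [H⁺]²/(K1K2)) = 1 / (1 + 10^+2.53 + 10^+1.18)
   = 1 / (1 + 338.84 + 15.136) = 1/354.98 = 0.002817
[CO3²⁻] = α₂ × DIC = 0.002817 × 0.912 = 0.00257 mmol/L = 2.57 μmol/L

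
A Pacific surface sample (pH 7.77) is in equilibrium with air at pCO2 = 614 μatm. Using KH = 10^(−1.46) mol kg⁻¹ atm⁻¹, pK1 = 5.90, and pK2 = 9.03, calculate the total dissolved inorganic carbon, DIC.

[CO2*] = KH · pCO2 = 10^(−1.46) × 614×10^-6 = 2.129×10^-5 mol/kg
α₀ = 1/(1 + K1/[H⁺] + K1K2/[H⁺]²) = 1/(1 + 10^+1.87 + 10^+0.61) = 0.01263
DIC = [CO2*]/α₀ = 2.129×10^-5 / 0.01263 = 1.69 mmol/kg

DIC = 1.69 mmol/kg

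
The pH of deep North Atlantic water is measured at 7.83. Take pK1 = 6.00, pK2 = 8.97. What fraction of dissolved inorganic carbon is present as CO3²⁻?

α₂ = 0.0666

α₂ = 1 / (1 + [H⁺]/K2 + [H⁺]²/(K1K2)) = 1 / (1 + 10^+1.14 + 10^-0.69)
   = 1 / (1 + 13.804 + 0.20417) = 1/15.008 = 0.06663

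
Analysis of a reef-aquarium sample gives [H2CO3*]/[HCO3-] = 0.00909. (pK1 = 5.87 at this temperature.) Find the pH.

pH = 7.91

From K1 = [H⁺][HCO3-]/[H2CO3*]:  pH = pK1 − log₁₀([H2CO3*]/[HCO3-])
log₁₀(0.00909) = -2.041
pH = 5.87 − (-2.041) = 7.91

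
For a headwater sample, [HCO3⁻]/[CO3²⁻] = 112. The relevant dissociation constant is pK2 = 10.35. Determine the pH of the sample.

pH = 8.30

From K2 = [H⁺][CO3²⁻]/[HCO3⁻]:  pH = pK2 − log₁₀([HCO3⁻]/[CO3²⁻])
log₁₀(112) = +2.049
pH = 10.35 − (+2.049) = 8.30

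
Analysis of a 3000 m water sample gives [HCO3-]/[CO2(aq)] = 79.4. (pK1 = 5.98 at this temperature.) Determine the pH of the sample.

pH = 7.88

From K1 = [H⁺][HCO3-]/[CO2(aq)]:  pH = pK1 + log₁₀([HCO3-]/[CO2(aq)])
log₁₀(79.4) = +1.900
pH = 5.98 + (+1.900) = 7.88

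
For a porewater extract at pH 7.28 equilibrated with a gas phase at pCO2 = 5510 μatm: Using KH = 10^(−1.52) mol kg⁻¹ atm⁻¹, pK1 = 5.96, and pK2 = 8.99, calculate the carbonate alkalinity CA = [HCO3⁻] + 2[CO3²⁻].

CA = 3.61 mmol/kg

[CO2*] = KH · pCO2 = 10^(−1.52) × 5510×10^-6 = 1.664×10^-4 mol/kg
α₀ = 1/(1 + K1/[H⁺] + K1K2/[H⁺]²) = 1/(1 + 10^+1.32 + 10^-0.39) = 0.04484
DIC = [CO2*]/α₀ = 1.664×10^-4 / 0.04484 = 3.711 mmol/kg
CA = (α₁ + 2α₂)·DIC = (0.9369 + 2×0.01827) × 3.711 = 3.61 mmol/kg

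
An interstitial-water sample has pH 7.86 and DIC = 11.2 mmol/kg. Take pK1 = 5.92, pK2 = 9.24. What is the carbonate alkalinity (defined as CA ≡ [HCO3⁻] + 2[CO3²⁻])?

CA = 11.5 mmol/kg

CA = [HCO3⁻] + 2[CO3²⁻] = (α₁ + 2α₂)·DIC
At pH 7.86: [H⁺]/K1 = 10^-1.94 = 0.011482, K2/[H⁺] = 10^-1.38 = 0.041687
α₁ = 1/(1 + 0.011482 + 0.041687) = 1/1.0532 = 0.9495; α₂ = α₁·K2/[H⁺] = 0.03958
α₁ + 2α₂ = 1.0287
CA = 1.0287 × 11.2 = 11.5 mmol/kg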